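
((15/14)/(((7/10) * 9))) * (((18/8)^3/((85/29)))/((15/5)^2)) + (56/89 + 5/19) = 87068073/90150592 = 0.97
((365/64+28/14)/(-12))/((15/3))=-493/3840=-0.13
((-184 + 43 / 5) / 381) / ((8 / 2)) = -0.12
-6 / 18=-0.33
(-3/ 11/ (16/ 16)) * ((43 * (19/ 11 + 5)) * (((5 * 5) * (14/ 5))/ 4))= -167055/ 121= -1380.62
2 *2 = 4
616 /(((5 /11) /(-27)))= -182952 /5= -36590.40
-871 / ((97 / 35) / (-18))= 548730 / 97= 5657.01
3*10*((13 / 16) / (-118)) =-195 / 944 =-0.21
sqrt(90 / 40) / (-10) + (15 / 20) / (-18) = -0.19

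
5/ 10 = 1/ 2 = 0.50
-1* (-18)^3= 5832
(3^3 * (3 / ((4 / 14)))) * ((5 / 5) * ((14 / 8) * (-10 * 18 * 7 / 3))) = -416745 / 2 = -208372.50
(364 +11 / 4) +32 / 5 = 7463 / 20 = 373.15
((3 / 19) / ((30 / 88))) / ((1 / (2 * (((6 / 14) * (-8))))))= -2112 / 665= -3.18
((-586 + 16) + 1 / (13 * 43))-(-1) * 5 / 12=-3820753 / 6708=-569.58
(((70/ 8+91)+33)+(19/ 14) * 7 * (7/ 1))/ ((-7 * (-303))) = 797/ 8484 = 0.09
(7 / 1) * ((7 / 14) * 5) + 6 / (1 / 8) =131 / 2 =65.50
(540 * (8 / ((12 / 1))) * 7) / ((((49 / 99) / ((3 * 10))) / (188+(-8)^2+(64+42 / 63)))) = 338580000 / 7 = 48368571.43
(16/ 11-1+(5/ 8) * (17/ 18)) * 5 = 8275/ 1584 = 5.22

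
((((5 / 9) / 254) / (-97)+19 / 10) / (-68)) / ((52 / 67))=-0.04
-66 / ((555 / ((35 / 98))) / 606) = -6666 / 259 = -25.74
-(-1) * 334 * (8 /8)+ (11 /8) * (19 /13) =34945 /104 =336.01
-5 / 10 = -1 / 2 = -0.50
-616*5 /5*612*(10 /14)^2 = -1346400 /7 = -192342.86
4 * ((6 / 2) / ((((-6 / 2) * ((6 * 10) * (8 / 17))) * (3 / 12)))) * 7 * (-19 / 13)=2261 / 390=5.80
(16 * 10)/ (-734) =-80/ 367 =-0.22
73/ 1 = 73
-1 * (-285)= 285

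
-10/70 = -1/7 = -0.14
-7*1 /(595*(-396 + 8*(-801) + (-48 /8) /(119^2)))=833 /481757250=0.00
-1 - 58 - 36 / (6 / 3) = -77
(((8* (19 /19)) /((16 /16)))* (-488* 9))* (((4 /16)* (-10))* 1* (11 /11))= 87840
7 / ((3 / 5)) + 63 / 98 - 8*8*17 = -45179 / 42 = -1075.69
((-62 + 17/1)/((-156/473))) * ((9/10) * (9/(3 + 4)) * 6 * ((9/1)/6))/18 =114939/1456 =78.94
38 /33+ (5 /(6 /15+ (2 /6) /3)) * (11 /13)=93037 /9867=9.43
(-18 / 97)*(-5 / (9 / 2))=20 / 97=0.21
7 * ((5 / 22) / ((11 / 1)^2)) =35 / 2662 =0.01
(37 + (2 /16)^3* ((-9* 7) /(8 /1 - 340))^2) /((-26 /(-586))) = 833.92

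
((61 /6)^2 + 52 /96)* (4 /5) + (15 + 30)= 11531 /90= 128.12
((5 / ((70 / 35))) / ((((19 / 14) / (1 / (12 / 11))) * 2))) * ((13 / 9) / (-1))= -5005 / 4104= -1.22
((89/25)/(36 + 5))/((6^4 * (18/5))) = 89/4782240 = 0.00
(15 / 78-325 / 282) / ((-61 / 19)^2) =-635360 / 6820593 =-0.09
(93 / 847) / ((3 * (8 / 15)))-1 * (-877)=5943017 / 6776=877.07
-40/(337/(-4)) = 160/337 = 0.47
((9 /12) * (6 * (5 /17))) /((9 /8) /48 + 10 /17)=2880 /1331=2.16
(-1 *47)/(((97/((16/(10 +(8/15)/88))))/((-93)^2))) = -1073167920/160147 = -6701.14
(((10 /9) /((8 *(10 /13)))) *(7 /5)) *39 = 1183 /120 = 9.86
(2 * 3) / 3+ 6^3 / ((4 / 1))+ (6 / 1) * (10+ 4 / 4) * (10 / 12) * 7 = 441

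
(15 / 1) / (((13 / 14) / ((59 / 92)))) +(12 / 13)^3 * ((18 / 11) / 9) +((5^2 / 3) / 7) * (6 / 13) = 86004067 / 7781774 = 11.05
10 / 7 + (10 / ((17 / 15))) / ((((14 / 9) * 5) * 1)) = 305 / 119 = 2.56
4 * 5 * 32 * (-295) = -188800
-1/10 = -0.10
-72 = -72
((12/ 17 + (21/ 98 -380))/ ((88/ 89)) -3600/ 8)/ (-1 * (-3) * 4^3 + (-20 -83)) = -17454469/ 1864016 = -9.36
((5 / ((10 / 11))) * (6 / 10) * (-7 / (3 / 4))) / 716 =-77 / 1790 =-0.04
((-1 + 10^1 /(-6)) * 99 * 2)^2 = 278784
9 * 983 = 8847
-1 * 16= -16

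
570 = 570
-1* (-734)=734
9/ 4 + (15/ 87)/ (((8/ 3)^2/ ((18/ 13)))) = 27549/ 12064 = 2.28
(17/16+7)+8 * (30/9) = 1667/48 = 34.73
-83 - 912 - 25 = -1020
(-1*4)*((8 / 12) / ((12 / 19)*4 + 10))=-76 / 357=-0.21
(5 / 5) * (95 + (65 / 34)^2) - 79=22721 / 1156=19.65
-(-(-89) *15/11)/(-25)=267/55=4.85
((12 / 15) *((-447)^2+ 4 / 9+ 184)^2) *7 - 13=90714052892203 / 405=223985315783.22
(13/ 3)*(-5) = -65/ 3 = -21.67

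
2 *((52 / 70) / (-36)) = -13 / 315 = -0.04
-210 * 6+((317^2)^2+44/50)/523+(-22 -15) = 252434019772/13075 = 19306617.19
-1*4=-4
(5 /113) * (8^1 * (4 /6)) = 80 /339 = 0.24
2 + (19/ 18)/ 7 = 271/ 126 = 2.15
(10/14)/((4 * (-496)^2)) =5/6888448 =0.00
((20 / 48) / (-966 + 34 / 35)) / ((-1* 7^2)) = 25 / 2837184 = 0.00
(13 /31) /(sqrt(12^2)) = 13 /372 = 0.03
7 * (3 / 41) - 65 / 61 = -1384 / 2501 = -0.55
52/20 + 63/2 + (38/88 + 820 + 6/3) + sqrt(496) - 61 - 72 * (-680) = 4 * sqrt(31) + 10946217/220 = 49777.80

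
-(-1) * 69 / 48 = 23 / 16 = 1.44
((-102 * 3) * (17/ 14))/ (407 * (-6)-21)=867/ 5747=0.15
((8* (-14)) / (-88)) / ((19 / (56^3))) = 2458624 / 209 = 11763.75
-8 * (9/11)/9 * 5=-40/11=-3.64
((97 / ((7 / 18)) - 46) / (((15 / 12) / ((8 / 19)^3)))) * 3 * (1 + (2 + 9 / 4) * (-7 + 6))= -28434432 / 240065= -118.44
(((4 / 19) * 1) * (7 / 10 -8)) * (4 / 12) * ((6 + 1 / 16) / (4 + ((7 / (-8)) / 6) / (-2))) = -28324 / 37145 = -0.76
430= 430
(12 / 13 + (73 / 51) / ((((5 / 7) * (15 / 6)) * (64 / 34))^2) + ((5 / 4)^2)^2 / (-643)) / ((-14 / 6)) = -0.45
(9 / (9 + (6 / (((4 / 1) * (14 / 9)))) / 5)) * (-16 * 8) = -17920 / 143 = -125.31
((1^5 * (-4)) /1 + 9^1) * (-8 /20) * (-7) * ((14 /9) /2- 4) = -45.11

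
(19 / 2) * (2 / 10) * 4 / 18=19 / 45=0.42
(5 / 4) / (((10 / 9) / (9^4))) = 59049 / 8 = 7381.12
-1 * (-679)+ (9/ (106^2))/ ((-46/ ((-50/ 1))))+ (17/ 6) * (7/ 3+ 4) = 1620991655/ 2325852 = 696.95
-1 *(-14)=14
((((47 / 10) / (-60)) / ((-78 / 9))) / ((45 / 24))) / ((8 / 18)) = 141 / 13000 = 0.01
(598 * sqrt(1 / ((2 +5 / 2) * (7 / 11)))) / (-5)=-598 * sqrt(154) / 105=-70.68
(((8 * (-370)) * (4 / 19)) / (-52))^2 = 8761600 / 61009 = 143.61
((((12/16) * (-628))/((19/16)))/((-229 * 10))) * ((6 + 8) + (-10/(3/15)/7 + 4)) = 15072/8015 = 1.88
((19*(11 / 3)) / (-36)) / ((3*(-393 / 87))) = 6061 / 42444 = 0.14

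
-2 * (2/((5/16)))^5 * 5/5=-67108864/3125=-21474.84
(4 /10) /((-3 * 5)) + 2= 148 /75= 1.97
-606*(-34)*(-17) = -350268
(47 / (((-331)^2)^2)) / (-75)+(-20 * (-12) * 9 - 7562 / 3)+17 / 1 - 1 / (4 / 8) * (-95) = -138341636609572 / 900270954075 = -153.67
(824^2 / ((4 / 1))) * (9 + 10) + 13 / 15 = 3225136.87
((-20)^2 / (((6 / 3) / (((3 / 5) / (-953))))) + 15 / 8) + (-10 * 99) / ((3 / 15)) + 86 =-37069801 / 7624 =-4862.25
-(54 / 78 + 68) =-893 / 13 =-68.69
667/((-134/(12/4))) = -2001/134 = -14.93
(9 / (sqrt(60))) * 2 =3 * sqrt(15) / 5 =2.32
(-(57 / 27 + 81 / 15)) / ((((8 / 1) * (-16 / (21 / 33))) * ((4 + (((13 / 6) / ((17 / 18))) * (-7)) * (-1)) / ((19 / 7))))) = 54587 / 10802880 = 0.01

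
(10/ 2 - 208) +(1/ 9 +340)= 1234/ 9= 137.11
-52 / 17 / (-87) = 52 / 1479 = 0.04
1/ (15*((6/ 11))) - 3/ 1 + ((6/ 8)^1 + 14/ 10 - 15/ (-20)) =1/ 45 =0.02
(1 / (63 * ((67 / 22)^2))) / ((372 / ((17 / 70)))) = 2057 / 1841073570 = 0.00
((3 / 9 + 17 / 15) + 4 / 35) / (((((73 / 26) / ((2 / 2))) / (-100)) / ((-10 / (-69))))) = -8.16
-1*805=-805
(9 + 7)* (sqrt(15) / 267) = 16* sqrt(15) / 267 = 0.23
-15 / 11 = -1.36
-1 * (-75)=75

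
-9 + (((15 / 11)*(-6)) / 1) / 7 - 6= -1245 / 77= -16.17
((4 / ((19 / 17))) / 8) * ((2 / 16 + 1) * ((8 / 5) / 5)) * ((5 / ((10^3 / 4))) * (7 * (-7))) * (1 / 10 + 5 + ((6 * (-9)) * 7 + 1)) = 27881343 / 475000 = 58.70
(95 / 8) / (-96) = -95 / 768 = -0.12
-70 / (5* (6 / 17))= -119 / 3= -39.67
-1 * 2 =-2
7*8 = 56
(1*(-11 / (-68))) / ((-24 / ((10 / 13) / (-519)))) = 55 / 5505552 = 0.00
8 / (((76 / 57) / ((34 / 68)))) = 3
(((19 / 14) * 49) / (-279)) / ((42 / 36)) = -19 / 93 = -0.20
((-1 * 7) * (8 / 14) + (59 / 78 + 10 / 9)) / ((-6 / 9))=499 / 156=3.20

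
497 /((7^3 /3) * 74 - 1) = 1491 /25379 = 0.06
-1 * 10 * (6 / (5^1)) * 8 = -96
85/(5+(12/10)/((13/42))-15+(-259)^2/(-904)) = -4994600/4720057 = -1.06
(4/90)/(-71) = -2/3195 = -0.00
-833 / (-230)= 833 / 230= 3.62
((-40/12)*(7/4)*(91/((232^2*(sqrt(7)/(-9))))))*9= 12285*sqrt(7)/107648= 0.30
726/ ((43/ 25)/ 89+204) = 1615350/ 453943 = 3.56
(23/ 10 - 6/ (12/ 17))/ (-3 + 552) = -31/ 2745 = -0.01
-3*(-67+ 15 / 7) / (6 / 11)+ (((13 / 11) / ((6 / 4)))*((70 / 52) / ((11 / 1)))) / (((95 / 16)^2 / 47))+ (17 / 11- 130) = 1047504008 / 4586505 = 228.39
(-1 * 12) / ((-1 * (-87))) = -4 / 29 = -0.14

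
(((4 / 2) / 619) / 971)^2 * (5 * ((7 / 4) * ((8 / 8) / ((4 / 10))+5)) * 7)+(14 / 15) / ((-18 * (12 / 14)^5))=-0.11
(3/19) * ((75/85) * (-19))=-45/17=-2.65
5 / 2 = 2.50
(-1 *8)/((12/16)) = -32/3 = -10.67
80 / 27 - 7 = -109 / 27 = -4.04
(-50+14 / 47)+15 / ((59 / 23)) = -121609 / 2773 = -43.85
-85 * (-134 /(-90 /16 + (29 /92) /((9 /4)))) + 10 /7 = -2075.18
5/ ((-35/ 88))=-88/ 7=-12.57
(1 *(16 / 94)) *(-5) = -40 / 47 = -0.85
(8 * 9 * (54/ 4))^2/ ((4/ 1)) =236196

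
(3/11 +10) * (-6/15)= -226/55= -4.11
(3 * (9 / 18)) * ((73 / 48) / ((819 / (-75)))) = -1825 / 8736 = -0.21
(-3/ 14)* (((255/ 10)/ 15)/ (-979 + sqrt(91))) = 17* sqrt(91)/ 44723000 + 16643/ 44723000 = 0.00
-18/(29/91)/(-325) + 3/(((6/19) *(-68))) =3361/98600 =0.03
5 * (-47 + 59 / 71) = -230.85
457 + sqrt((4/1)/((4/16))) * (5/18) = 4123/9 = 458.11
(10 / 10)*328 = 328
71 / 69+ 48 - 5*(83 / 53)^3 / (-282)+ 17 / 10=40875405697 / 804680185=50.80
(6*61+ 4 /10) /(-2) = -916 /5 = -183.20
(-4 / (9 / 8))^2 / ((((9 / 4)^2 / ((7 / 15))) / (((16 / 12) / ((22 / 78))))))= 5.51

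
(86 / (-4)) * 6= -129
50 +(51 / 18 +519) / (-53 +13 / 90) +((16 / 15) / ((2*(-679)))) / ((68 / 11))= 33050678671 / 823650765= 40.13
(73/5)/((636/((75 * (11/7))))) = 4015/1484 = 2.71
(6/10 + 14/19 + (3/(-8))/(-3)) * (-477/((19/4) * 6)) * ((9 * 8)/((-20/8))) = 6359364/9025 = 704.64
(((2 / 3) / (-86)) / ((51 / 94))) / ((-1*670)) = 47 / 2203965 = 0.00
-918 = -918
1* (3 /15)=1 /5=0.20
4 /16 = 1 /4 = 0.25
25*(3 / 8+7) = 1475 / 8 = 184.38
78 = 78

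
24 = 24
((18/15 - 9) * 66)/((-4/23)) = 29601/10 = 2960.10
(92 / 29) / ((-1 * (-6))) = 46 / 87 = 0.53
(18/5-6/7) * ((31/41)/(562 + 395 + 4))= 96/44485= 0.00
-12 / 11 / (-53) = 12 / 583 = 0.02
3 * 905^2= 2457075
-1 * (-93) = 93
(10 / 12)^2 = 25 / 36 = 0.69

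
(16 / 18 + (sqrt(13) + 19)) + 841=sqrt(13) + 7748 / 9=864.49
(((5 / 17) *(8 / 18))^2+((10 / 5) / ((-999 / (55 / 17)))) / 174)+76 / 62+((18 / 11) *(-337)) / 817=441544408825 / 777528845181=0.57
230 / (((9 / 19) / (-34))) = -148580 / 9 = -16508.89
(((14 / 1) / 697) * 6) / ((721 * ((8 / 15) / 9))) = 405 / 143582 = 0.00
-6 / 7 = -0.86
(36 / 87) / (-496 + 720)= 0.00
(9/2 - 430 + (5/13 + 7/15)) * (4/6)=-165613/585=-283.10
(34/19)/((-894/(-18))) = 102/2831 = 0.04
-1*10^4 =-10000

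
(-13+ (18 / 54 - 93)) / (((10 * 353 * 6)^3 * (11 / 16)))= -317 / 19596198253500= -0.00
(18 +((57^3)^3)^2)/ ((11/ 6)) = 242046413824146413239502218675602/ 11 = 22004219438558764839954750000000.00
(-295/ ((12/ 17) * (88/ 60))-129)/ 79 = -36427/ 6952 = -5.24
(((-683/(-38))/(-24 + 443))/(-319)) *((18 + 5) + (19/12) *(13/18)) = -3561845/1097089488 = -0.00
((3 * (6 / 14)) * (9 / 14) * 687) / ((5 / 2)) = 227.13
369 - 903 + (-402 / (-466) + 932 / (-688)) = -21420301 / 40076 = -534.49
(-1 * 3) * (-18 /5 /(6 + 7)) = 54 /65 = 0.83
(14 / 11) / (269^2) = 14 / 795971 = 0.00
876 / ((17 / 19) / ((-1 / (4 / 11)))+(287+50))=61028 / 23455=2.60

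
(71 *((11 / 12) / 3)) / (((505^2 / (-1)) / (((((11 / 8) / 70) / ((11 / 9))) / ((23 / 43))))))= -33583 / 13138888000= -0.00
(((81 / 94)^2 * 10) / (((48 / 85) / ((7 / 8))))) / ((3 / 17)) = 36869175 / 565504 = 65.20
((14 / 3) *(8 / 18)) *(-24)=-448 / 9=-49.78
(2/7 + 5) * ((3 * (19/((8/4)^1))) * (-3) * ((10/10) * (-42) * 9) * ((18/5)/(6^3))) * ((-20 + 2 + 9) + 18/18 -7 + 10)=-56943/4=-14235.75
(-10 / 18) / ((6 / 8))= -20 / 27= -0.74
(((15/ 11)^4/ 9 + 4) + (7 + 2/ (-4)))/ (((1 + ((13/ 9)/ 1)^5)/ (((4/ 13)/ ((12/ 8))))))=404721846/ 1321101353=0.31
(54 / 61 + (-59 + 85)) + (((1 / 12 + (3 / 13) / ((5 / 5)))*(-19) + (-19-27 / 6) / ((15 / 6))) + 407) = 19913053 / 47580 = 418.52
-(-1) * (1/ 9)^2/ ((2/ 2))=1/ 81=0.01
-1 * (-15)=15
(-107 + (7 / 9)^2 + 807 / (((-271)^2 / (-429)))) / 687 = -660956981 / 4086771327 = -0.16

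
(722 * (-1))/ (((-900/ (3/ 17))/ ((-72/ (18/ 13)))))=-9386/ 1275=-7.36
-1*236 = -236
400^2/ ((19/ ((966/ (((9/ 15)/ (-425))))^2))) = 74911690000000000/ 19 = 3942720526315789.47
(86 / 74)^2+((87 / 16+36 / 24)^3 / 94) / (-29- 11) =26604088201 / 21083914240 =1.26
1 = 1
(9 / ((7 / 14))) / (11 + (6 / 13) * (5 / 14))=819 / 508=1.61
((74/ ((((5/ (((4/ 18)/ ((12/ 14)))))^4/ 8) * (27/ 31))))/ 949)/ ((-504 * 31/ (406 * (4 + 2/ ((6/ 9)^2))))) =-87593282/ 76596259179375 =-0.00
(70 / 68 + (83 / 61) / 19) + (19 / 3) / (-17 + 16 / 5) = 5237539 / 8157042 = 0.64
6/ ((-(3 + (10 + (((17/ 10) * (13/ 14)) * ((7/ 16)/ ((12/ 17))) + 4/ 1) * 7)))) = -23040/ 183739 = -0.13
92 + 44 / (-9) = 784 / 9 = 87.11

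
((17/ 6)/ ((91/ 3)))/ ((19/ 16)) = 136/ 1729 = 0.08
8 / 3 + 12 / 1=44 / 3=14.67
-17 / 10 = -1.70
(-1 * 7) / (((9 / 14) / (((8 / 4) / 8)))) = -49 / 18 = -2.72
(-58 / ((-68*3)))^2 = 841 / 10404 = 0.08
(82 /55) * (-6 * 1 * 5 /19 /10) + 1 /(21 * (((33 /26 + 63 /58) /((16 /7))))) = -3226052 /17051265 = -0.19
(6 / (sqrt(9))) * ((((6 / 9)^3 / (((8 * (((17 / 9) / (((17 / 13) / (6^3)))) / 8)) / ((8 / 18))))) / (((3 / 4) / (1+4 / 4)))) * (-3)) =-64 / 9477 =-0.01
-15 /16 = -0.94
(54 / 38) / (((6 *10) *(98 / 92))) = 207 / 9310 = 0.02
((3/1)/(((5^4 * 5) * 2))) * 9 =27/6250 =0.00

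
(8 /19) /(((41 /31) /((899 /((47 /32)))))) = 7134464 /36613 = 194.86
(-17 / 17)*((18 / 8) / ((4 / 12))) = -27 / 4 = -6.75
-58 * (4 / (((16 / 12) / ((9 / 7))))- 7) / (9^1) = 1276 / 63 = 20.25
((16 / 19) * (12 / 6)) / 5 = 0.34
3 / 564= 1 / 188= 0.01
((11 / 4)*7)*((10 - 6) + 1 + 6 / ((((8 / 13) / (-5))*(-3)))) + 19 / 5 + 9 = 33749 / 80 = 421.86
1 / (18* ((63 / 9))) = 1 / 126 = 0.01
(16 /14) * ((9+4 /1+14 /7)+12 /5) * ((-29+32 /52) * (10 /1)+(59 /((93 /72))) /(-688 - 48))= -1831555494 /324415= -5645.72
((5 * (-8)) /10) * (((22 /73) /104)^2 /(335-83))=-121 /907805808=-0.00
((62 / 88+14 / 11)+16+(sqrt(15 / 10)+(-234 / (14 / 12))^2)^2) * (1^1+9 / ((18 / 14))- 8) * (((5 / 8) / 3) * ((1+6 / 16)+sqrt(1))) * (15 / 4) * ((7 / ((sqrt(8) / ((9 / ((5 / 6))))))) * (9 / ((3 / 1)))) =0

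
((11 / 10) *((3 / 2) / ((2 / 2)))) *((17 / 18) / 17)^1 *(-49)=-539 / 120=-4.49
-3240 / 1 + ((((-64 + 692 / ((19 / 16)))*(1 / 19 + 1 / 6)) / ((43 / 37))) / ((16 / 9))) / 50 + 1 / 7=-351926459 / 108661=-3238.76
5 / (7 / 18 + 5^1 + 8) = 90 / 241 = 0.37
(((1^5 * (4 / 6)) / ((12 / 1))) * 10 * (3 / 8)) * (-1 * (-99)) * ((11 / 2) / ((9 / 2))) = 25.21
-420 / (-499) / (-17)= -420 / 8483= -0.05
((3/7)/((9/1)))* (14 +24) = 38/21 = 1.81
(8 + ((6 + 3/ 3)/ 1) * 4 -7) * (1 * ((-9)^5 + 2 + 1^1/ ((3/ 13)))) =-5136712/ 3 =-1712237.33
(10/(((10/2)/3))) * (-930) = -5580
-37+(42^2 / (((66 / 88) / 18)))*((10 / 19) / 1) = 422657 / 19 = 22245.11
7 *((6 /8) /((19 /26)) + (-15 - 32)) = -12229 /38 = -321.82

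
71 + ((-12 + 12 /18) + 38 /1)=293 /3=97.67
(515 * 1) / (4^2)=515 / 16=32.19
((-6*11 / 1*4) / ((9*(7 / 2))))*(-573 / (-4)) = -8404 / 7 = -1200.57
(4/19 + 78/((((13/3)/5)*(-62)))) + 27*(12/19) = 15.81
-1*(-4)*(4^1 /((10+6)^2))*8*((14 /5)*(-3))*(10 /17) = -42 /17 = -2.47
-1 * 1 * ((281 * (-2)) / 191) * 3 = 1686 / 191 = 8.83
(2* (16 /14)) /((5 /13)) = 208 /35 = 5.94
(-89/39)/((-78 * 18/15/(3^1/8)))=445/48672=0.01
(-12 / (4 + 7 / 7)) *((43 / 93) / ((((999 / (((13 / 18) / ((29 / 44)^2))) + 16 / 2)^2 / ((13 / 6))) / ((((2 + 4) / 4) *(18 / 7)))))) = -1593388697472 / 63697987285130765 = -0.00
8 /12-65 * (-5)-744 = -1255 /3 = -418.33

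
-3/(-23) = 3/23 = 0.13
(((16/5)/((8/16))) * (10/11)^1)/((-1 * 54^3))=-8/216513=-0.00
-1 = -1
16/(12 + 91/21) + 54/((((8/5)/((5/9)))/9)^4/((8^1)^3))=516797067/196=2636719.73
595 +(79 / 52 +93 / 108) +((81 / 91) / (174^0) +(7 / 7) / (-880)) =431184661 / 720720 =598.27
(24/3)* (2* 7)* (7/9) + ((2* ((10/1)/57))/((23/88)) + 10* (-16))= -281392/3933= -71.55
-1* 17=-17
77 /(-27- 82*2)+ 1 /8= -425 /1528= -0.28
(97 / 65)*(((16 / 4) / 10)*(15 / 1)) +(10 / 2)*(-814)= -263968 / 65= -4061.05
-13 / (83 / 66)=-858 / 83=-10.34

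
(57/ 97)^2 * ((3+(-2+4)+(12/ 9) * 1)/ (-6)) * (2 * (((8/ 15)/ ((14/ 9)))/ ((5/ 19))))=-0.95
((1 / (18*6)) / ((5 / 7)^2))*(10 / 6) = 49 / 1620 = 0.03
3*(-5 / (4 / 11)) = -165 / 4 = -41.25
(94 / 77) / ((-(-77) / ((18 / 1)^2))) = 30456 / 5929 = 5.14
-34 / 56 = -17 / 28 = -0.61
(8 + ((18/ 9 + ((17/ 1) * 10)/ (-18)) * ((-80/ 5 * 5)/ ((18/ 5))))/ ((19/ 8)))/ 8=14939/ 1539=9.71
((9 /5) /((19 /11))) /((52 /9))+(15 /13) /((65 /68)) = 89103 /64220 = 1.39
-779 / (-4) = 779 / 4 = 194.75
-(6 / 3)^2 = -4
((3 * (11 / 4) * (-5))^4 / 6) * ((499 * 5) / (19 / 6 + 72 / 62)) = 278184017.57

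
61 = 61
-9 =-9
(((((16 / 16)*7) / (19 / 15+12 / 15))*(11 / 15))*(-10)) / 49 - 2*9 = -4016 / 217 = -18.51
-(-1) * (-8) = -8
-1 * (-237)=237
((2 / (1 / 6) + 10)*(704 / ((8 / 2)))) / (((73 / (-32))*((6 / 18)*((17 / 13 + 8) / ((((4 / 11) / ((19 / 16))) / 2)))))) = -1277952 / 15257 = -83.76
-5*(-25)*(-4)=-500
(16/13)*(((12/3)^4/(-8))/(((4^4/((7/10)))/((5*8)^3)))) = -89600/13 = -6892.31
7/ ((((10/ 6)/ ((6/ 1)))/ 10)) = 252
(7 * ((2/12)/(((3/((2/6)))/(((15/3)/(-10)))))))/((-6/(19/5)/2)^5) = 17332693/82012500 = 0.21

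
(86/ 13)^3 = 636056/ 2197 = 289.51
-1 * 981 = -981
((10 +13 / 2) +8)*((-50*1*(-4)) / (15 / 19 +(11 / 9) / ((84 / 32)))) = 17595900 / 4507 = 3904.13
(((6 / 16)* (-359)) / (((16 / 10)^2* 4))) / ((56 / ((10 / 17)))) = -134625 / 974848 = -0.14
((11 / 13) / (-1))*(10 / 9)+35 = 3985 / 117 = 34.06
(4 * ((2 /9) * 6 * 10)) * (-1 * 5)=-800 /3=-266.67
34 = 34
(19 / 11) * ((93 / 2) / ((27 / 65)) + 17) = 4009 / 18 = 222.72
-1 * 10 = -10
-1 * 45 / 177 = -15 / 59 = -0.25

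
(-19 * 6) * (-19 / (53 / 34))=73644 / 53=1389.51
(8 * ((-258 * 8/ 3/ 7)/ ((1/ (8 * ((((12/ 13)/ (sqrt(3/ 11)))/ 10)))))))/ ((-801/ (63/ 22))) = 44032 * sqrt(33)/ 63635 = 3.97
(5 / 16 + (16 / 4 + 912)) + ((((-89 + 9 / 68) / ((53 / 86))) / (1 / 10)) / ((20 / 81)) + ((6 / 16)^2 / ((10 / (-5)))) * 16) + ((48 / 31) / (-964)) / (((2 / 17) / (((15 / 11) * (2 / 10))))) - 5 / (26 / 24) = -75921781668357 / 15401376848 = -4929.55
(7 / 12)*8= 14 / 3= 4.67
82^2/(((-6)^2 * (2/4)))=373.56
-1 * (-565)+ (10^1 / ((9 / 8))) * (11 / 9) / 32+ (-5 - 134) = 69067 / 162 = 426.34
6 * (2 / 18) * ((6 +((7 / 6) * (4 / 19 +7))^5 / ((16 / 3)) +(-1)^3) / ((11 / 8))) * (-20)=-368931021289745 / 4813536456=-76644.48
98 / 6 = 49 / 3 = 16.33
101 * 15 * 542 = 821130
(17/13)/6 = 17/78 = 0.22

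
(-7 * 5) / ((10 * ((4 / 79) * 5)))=-553 / 40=-13.82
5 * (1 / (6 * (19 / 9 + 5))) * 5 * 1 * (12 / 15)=15 / 32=0.47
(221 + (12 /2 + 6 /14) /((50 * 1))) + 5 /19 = 294451 /1330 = 221.39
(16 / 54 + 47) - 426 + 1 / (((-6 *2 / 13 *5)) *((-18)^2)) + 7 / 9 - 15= -7638493 / 19440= -392.93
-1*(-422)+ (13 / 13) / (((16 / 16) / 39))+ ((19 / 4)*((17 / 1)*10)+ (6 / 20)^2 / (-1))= 126841 / 100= 1268.41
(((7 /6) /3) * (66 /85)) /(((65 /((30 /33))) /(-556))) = -7784 /3315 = -2.35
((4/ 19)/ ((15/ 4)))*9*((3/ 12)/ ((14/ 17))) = 102/ 665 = 0.15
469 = 469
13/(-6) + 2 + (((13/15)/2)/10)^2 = -14831/90000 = -0.16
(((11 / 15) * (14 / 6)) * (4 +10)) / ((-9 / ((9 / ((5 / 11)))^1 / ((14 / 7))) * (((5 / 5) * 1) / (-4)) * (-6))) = -17.57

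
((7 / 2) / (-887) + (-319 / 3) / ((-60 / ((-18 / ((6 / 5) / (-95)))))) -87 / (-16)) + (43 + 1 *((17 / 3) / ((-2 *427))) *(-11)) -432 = 2141.92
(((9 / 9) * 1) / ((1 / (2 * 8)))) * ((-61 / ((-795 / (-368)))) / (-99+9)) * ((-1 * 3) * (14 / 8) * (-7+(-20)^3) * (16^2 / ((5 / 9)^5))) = 4226545230372864 / 4140625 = 1020750546.20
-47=-47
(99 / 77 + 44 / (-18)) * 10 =-730 / 63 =-11.59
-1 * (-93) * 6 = 558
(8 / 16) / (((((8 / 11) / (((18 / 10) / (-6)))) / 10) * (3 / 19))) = -209 / 16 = -13.06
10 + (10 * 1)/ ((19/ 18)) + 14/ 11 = 4336/ 209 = 20.75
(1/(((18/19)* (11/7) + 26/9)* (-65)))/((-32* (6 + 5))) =1197/119891200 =0.00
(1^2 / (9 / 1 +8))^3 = 1 / 4913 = 0.00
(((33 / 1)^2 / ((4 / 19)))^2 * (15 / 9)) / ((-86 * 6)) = -237843045 / 2752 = -86425.53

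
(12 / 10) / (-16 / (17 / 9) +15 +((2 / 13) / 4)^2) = 68952 / 375265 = 0.18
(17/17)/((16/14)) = 7/8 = 0.88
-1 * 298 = -298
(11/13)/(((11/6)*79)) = 0.01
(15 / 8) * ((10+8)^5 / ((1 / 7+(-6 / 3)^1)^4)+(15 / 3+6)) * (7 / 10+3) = 503625530229 / 456976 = 1102083.11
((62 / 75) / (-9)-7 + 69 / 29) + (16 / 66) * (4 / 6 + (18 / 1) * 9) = 7476472 / 215325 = 34.72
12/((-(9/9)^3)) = -12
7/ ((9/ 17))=119/ 9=13.22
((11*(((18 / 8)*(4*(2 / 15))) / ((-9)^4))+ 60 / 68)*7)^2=1324324528849 / 34556951025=38.32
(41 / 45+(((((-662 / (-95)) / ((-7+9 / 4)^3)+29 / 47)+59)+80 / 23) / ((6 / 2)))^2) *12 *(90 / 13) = 3646546693705311370872 / 99231647053770005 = 36747.82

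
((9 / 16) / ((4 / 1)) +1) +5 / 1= 393 / 64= 6.14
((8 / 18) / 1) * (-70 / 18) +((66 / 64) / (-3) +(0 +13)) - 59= -124603 / 2592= -48.07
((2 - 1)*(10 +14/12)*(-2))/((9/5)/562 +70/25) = -188270/23631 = -7.97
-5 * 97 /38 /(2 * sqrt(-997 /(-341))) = -3.73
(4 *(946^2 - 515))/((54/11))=19676822/27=728771.19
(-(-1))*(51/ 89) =51/ 89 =0.57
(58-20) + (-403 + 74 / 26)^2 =27067226 / 169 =160161.10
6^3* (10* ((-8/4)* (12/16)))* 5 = -16200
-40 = -40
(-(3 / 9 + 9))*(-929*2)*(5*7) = 1820840 / 3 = 606946.67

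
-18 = -18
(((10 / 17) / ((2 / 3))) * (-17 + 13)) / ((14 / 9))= -270 / 119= -2.27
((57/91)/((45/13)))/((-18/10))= -19/189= -0.10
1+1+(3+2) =7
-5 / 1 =-5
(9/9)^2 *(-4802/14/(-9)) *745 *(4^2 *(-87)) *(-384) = 15176734720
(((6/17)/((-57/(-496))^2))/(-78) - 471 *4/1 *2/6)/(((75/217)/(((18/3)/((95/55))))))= -2153877120472/341063775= -6315.17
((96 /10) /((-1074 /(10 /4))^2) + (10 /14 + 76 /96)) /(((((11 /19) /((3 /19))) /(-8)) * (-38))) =8106653 /93751966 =0.09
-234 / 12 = -39 / 2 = -19.50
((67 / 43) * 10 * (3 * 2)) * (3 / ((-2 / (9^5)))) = -356065470 / 43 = -8280592.33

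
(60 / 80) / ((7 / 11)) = 33 / 28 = 1.18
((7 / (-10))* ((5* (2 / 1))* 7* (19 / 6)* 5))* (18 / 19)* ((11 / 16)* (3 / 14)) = -3465 / 32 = -108.28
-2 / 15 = -0.13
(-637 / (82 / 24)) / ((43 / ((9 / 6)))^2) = -17199 / 75809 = -0.23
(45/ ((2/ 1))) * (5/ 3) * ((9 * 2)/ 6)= 225/ 2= 112.50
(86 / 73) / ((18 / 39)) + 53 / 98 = 66389 / 21462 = 3.09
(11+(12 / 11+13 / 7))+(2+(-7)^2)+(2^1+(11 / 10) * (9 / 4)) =69.42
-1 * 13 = -13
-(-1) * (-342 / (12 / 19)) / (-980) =1083 / 1960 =0.55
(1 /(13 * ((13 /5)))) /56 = 5 /9464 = 0.00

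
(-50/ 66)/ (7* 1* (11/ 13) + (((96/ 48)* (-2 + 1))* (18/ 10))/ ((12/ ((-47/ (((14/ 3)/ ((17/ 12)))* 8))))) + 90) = -1456000/ 185384793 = -0.01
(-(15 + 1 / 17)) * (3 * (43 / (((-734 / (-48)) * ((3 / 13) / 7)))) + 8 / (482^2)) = -1396352923136 / 362367359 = -3853.42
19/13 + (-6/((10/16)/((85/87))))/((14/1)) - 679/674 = -383895/1778686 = -0.22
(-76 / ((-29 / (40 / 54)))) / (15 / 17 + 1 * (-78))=-1360 / 54027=-0.03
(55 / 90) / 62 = 11 / 1116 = 0.01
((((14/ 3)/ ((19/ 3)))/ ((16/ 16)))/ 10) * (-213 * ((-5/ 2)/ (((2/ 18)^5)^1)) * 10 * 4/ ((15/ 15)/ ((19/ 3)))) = 586947060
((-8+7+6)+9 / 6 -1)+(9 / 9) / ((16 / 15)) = 103 / 16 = 6.44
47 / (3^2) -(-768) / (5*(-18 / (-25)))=1967 / 9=218.56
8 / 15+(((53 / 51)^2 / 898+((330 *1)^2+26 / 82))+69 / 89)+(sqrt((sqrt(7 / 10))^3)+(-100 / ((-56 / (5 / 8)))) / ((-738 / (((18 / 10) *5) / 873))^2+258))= 10^(1 / 4) *7^(3 / 4) / 10+443933491590456429086261411 / 4076463357509784202080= 108902.39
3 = 3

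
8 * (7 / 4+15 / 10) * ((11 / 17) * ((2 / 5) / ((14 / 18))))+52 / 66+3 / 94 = 17482181 / 1845690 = 9.47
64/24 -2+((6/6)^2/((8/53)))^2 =8555/192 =44.56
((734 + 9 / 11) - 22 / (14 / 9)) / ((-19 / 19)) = -55492 / 77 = -720.68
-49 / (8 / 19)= -931 / 8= -116.38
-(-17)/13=17/13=1.31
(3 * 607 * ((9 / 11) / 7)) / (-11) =-19.35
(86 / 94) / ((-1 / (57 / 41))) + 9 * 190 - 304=1404.73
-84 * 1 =-84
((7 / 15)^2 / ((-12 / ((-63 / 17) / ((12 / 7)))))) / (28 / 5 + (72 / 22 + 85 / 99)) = 26411 / 6551120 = 0.00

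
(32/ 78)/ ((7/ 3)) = 16/ 91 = 0.18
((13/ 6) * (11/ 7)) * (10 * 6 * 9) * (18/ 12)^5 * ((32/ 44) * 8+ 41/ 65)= 90038.01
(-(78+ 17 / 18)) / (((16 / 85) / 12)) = -120785 / 24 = -5032.71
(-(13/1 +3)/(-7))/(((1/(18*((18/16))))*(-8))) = -81/14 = -5.79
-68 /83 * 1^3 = -68 /83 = -0.82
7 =7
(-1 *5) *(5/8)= -25/8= -3.12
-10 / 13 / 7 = -10 / 91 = -0.11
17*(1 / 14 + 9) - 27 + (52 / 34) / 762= 11535719 / 90678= 127.22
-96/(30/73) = -1168/5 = -233.60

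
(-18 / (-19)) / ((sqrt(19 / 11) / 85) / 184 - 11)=-532759708800 / 6185932174039 - 281520 * sqrt(209) / 6185932174039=-0.09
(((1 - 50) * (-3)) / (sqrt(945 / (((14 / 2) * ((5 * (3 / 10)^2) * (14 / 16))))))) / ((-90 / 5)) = -49 * sqrt(42) / 720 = -0.44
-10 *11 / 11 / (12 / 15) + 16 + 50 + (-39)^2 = 3149 / 2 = 1574.50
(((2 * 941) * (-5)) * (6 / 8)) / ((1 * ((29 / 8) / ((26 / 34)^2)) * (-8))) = 142.31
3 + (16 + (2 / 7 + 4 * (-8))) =-89 / 7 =-12.71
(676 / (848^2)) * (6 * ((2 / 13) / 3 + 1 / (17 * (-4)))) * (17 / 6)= 1261 / 2157312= 0.00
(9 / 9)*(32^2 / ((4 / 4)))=1024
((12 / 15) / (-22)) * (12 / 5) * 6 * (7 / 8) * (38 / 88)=-1197 / 6050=-0.20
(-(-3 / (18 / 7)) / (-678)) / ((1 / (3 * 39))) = -91 / 452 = -0.20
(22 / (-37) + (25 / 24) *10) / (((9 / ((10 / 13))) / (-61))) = -1330105 / 25974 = -51.21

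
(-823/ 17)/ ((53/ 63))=-51849/ 901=-57.55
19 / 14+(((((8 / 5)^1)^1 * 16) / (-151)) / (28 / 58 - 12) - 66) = -114080941 / 1765190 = -64.63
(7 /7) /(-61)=-1 /61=-0.02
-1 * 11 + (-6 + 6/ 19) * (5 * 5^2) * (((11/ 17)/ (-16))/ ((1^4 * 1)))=22913/ 1292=17.73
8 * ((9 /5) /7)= 72 /35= 2.06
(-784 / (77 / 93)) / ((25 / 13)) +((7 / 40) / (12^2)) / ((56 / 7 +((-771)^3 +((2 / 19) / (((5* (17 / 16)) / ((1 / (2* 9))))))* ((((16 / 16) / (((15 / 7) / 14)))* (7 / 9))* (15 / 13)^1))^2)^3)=-353220417900654022661313430729801231131712267419205407799836887071467362009843998723488607639629 / 717355067076390288844537940525636140857415171483822869734292006307862115835491231456379779200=-492.39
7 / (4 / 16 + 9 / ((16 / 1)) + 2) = 112 / 45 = 2.49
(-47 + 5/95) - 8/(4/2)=-968/19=-50.95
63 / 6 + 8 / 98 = 1037 / 98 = 10.58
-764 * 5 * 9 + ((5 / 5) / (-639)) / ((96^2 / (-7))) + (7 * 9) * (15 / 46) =-34359.46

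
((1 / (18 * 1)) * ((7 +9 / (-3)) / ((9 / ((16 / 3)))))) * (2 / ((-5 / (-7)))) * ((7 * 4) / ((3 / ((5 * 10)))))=125440 / 729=172.07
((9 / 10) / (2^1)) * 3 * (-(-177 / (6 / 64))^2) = -24060672 / 5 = -4812134.40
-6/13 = -0.46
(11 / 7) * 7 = 11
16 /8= 2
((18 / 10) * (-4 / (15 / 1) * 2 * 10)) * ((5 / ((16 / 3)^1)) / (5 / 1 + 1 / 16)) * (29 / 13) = -464 / 117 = -3.97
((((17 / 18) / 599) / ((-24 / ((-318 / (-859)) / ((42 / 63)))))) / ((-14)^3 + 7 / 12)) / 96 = 901 / 6504654436224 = 0.00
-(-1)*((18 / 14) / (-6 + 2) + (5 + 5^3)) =3631 / 28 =129.68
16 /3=5.33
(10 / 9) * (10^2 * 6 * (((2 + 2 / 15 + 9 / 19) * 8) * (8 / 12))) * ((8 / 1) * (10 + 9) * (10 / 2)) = 190208000 / 27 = 7044740.74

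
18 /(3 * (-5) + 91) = 9 /38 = 0.24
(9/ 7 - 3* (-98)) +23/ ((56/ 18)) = 8475/ 28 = 302.68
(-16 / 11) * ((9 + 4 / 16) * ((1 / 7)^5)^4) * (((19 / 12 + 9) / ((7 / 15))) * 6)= -140970 / 6144004504916124077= -0.00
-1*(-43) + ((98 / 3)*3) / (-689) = 29529 / 689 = 42.86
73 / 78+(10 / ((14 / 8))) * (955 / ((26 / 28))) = 458473 / 78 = 5877.86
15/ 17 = 0.88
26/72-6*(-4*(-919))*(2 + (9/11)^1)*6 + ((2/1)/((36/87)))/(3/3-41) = -2953737617/7920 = -372946.67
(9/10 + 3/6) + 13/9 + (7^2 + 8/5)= 481/9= 53.44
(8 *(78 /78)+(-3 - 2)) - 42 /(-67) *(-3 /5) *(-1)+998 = 335461 /335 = 1001.38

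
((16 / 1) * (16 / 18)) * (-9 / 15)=-128 / 15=-8.53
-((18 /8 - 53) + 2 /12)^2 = -2558.67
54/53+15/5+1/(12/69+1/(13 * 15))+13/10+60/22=13.63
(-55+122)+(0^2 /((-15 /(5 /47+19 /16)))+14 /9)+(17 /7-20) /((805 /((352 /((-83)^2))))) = 23951251091 /349375635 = 68.55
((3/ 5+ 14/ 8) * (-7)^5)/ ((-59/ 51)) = 40286379/ 1180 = 34141.00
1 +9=10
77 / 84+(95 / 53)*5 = 6283 / 636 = 9.88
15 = 15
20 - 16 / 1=4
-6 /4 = -3 /2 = -1.50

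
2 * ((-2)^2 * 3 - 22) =-20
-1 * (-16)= 16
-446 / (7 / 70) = -4460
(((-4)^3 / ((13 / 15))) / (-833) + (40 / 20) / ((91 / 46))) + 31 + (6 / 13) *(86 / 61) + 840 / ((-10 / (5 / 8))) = -26092035 / 1321138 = -19.75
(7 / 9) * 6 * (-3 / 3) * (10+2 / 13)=-616 / 13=-47.38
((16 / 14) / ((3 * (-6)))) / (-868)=1 / 13671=0.00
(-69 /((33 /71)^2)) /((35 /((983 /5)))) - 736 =-2530.13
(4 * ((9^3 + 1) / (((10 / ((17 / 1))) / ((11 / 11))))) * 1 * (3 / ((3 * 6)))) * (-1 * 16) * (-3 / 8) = 4964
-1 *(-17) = 17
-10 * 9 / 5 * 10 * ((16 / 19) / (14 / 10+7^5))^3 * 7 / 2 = -640000 / 8078289326646273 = -0.00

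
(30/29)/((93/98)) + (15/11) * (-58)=-771350/9889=-78.00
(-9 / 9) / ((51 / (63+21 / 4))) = -91 / 68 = -1.34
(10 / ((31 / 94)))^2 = 883600 / 961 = 919.46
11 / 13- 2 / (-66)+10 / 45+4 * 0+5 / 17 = 30473 / 21879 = 1.39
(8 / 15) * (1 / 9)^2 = 8 / 1215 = 0.01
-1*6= -6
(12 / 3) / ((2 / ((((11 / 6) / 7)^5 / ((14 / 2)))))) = 0.00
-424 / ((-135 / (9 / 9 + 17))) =848 / 15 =56.53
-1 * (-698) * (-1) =-698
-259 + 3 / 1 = -256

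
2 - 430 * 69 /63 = -9848 /21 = -468.95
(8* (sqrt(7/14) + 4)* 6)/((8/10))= 30* sqrt(2) + 240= 282.43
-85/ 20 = -17/ 4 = -4.25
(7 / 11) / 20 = 7 / 220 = 0.03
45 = 45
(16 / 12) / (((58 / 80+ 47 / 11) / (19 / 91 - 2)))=-286880 / 600327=-0.48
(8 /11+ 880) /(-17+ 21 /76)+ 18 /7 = -4902358 /97867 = -50.09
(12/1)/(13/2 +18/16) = 96/61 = 1.57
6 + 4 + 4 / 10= 52 / 5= 10.40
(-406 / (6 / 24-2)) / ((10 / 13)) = 1508 / 5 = 301.60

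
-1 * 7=-7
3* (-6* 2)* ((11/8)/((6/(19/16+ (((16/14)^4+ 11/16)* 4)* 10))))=-122875467/153664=-799.64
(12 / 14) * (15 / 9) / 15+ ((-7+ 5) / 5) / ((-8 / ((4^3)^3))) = 1376266 / 105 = 13107.30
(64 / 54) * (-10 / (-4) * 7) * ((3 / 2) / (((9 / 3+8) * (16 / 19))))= 665 / 198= 3.36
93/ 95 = 0.98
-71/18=-3.94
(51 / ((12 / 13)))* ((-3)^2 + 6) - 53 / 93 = 308083 / 372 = 828.18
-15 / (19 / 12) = -180 / 19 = -9.47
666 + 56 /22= 668.55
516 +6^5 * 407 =3165348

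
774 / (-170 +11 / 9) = -6966 / 1519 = -4.59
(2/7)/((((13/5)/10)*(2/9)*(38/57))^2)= 455625/2366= 192.57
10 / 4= 5 / 2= 2.50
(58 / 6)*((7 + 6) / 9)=377 / 27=13.96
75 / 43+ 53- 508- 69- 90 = -26327 / 43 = -612.26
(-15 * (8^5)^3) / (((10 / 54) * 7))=-2849934139195392 / 7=-407133448456484.57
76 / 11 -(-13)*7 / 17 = 2293 / 187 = 12.26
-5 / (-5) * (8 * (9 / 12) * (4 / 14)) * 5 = 60 / 7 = 8.57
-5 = -5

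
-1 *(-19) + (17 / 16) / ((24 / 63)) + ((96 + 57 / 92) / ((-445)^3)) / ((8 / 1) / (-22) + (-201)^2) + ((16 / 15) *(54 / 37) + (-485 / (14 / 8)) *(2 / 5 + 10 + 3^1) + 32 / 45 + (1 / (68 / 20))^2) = -7744849383091510237592521 / 2099119300761975408000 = -3689.57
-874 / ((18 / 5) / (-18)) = 4370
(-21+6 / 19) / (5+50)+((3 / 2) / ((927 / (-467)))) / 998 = -242876267 / 644518380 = -0.38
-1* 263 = -263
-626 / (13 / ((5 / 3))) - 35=-4495 / 39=-115.26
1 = 1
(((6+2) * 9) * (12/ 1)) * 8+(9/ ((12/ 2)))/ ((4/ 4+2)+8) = 152067/ 22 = 6912.14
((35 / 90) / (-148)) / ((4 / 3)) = -7 / 3552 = -0.00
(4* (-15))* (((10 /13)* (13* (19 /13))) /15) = -760 /13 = -58.46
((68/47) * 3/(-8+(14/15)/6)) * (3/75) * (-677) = 1242972/82955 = 14.98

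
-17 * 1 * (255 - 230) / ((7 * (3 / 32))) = -13600 / 21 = -647.62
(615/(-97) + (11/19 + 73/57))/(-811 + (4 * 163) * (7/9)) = 74319/5040605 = 0.01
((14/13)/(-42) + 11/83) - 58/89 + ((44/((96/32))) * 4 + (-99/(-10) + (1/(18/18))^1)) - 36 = 95133697/2880930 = 33.02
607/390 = 1.56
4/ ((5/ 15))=12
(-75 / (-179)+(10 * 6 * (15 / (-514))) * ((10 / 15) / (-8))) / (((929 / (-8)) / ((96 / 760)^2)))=-1197504 / 15427980107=-0.00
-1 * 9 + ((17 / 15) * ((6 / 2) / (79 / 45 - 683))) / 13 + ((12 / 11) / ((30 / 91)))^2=2350453847 / 1205547200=1.95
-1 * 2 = -2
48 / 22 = 24 / 11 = 2.18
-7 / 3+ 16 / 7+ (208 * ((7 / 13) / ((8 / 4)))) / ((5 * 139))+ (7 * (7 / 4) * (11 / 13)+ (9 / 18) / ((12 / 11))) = 5493043 / 505960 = 10.86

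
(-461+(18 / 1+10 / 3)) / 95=-1319 / 285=-4.63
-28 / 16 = -7 / 4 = -1.75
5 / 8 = 0.62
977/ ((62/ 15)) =14655/ 62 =236.37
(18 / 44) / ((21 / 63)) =1.23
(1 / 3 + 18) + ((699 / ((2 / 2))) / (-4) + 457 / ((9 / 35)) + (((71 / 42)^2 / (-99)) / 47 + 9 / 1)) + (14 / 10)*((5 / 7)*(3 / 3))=3346367708 / 2051973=1630.80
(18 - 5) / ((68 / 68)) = 13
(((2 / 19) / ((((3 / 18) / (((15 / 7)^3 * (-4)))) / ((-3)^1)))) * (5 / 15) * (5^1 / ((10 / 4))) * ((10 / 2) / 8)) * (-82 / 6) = -424.66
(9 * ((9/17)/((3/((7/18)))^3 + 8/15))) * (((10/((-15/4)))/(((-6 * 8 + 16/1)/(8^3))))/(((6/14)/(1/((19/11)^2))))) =156881340/453505889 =0.35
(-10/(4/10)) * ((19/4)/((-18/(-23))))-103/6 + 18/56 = -84965/504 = -168.58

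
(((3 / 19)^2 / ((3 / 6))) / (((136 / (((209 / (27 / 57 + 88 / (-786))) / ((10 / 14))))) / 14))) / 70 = 272349 / 4591700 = 0.06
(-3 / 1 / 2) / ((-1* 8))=0.19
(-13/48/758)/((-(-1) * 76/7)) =-91/2765184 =-0.00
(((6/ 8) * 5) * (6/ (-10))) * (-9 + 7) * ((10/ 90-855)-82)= -4216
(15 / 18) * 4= 10 / 3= 3.33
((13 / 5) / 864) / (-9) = -13 / 38880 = -0.00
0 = 0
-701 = -701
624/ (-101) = -624/ 101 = -6.18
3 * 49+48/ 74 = 5463/ 37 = 147.65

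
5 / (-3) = -5 / 3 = -1.67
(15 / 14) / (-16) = -15 / 224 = -0.07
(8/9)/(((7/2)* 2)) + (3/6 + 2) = 331/126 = 2.63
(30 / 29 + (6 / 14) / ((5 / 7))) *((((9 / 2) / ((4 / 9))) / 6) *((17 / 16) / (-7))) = -108783 / 259840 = -0.42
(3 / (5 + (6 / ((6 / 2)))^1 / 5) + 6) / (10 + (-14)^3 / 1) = -59 / 24606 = -0.00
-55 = -55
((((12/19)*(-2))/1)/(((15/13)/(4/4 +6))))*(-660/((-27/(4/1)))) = -128128/171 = -749.29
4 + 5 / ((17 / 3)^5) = 5680643 / 1419857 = 4.00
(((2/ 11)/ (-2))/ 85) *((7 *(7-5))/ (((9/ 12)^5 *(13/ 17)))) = -14336/ 173745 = -0.08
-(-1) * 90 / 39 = 30 / 13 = 2.31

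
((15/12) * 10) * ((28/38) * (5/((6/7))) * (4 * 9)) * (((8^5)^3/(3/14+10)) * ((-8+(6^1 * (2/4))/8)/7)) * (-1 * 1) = 19718641532534784000/2717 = 7257505164716519.69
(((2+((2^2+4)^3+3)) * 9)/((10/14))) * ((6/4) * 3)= 293139/10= 29313.90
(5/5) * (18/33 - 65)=-709/11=-64.45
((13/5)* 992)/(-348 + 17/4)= -51584/6875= -7.50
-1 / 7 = -0.14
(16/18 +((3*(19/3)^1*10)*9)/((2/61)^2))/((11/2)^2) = 57266222/1089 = 52586.06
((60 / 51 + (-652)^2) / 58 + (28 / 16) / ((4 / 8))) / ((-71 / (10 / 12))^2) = 180755975 / 178935336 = 1.01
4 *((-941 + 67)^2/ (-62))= -1527752/ 31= -49282.32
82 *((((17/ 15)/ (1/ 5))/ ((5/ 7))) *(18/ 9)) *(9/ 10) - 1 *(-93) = 31599/ 25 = 1263.96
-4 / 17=-0.24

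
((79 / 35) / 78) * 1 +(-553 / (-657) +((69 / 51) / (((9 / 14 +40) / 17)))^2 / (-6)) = 158196044911 / 193566989070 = 0.82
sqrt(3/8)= 0.61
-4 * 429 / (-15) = 572 / 5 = 114.40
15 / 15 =1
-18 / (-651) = 6 / 217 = 0.03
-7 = -7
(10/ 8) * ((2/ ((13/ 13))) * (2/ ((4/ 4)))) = 5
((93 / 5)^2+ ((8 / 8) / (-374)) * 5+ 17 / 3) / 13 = 9862753 / 364650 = 27.05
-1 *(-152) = 152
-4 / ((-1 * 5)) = 4 / 5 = 0.80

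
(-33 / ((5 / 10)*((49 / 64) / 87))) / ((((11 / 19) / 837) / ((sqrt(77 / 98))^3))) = -1461040416*sqrt(154) / 2401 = -7551451.37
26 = 26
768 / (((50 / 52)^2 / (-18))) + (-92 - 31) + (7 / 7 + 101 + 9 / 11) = -102934014 / 6875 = -14972.22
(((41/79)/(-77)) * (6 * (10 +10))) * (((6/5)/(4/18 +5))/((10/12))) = -318816/1429505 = -0.22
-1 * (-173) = 173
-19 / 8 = -2.38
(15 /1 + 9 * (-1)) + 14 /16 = 55 /8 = 6.88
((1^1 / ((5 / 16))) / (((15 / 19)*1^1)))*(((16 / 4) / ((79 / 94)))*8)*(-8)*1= -7315456 / 5925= -1234.68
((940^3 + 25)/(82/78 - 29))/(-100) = 1295711079/4360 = 297181.44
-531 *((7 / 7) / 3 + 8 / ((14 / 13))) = -28851 / 7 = -4121.57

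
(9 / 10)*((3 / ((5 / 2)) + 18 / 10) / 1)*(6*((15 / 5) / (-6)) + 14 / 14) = -27 / 5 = -5.40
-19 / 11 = -1.73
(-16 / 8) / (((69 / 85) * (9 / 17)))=-2890 / 621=-4.65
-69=-69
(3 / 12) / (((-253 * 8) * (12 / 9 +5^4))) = -3 / 15212384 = -0.00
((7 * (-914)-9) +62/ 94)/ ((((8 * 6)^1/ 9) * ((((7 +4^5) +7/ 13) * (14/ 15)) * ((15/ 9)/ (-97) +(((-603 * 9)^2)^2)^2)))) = -81360981/ 49068825879183767226620778929776982336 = -0.00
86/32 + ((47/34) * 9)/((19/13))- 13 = -1.80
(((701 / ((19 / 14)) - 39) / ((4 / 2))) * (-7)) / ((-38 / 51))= 3239061 / 1444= 2243.12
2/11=0.18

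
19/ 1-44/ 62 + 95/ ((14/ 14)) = 3512/ 31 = 113.29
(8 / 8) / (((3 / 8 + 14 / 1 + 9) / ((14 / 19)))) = 112 / 3553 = 0.03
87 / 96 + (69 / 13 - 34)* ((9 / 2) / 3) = -17527 / 416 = -42.13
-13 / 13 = -1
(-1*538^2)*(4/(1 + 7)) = -144722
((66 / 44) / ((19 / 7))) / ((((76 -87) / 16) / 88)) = -1344 / 19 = -70.74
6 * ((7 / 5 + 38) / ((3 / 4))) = 1576 / 5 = 315.20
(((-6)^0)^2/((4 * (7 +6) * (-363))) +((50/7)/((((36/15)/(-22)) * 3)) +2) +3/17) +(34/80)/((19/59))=-23468011901/1280359080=-18.33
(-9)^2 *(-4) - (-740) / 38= -5786 / 19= -304.53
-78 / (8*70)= -39 / 280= -0.14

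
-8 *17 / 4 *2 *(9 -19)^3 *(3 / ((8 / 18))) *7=3213000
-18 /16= -9 /8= -1.12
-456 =-456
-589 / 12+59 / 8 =-1001 / 24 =-41.71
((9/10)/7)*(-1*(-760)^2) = -519840/7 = -74262.86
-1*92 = -92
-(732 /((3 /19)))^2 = -21492496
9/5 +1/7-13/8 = 89/280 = 0.32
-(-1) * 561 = 561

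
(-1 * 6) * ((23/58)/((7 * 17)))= -69/3451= -0.02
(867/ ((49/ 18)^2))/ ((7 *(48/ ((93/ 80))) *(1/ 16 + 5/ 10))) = 241893/ 336140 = 0.72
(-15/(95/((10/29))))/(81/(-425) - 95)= 6375/11145628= 0.00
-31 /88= -0.35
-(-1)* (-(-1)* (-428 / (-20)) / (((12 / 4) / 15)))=107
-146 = -146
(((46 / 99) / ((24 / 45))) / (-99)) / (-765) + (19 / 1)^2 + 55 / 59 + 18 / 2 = 43756957897 / 117964836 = 370.93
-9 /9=-1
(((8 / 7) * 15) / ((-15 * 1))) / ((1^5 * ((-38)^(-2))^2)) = -16681088 / 7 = -2383012.57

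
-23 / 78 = -0.29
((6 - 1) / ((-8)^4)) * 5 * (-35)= -0.21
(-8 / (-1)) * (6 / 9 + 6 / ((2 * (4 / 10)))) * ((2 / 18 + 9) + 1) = 17836 / 27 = 660.59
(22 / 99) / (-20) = -1 / 90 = -0.01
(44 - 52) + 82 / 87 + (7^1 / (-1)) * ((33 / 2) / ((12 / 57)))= -386755 / 696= -555.68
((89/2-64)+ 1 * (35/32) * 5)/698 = -449/22336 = -0.02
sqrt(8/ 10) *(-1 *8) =-16 *sqrt(5)/ 5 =-7.16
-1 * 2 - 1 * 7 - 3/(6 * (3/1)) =-55/6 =-9.17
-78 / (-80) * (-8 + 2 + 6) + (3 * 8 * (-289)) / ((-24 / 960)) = 277440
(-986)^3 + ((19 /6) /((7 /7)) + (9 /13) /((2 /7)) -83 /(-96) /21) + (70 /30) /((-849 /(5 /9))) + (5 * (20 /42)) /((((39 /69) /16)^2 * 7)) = -5822839724137863241 /6074411616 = -958584977.81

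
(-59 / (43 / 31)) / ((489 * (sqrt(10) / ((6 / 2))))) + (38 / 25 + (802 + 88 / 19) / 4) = 193019 / 950 - 1829 * sqrt(10) / 70090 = 203.10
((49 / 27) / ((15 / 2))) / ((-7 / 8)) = -112 / 405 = -0.28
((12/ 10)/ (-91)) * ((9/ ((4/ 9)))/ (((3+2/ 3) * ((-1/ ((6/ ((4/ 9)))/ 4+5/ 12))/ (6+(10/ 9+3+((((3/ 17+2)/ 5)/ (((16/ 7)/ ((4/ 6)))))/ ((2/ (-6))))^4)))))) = 526433874436323/ 188156108800000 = 2.80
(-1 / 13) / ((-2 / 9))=9 / 26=0.35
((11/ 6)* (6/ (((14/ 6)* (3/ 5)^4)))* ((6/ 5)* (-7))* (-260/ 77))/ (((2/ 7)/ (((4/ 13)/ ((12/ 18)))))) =5000/ 3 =1666.67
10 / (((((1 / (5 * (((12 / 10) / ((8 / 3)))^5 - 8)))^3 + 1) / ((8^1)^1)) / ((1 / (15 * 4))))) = 66645554084923458821404 / 49983379131692594116053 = 1.33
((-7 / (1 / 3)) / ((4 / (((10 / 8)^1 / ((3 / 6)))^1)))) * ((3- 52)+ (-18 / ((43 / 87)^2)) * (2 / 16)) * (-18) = -406846125 / 29584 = -13752.24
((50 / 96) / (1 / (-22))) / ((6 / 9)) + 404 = 6189 / 16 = 386.81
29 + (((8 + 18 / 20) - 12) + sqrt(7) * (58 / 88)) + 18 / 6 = 30.64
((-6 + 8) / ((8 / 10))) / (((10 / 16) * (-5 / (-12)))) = 48 / 5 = 9.60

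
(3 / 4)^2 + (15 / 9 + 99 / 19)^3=965447345 / 2963088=325.82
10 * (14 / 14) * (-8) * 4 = -320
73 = 73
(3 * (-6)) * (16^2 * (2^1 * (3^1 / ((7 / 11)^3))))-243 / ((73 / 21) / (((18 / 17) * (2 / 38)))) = -867726633474 / 8087597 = -107291.03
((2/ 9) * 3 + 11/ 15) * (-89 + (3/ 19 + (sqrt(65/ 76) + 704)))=862.52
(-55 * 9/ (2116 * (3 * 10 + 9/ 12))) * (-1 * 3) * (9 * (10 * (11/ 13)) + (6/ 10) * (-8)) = 459162/ 281957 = 1.63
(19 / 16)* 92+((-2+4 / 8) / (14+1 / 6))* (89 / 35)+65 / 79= 103226309 / 940100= 109.80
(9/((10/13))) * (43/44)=5031/440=11.43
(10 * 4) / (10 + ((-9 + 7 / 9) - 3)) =-360 / 11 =-32.73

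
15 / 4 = 3.75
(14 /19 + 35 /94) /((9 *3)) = 1981 /48222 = 0.04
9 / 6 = 3 / 2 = 1.50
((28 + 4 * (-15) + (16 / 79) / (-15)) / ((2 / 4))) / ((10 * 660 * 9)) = -9484 / 8798625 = -0.00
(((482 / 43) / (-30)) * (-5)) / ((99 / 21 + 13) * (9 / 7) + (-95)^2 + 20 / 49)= 11809 / 57193569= 0.00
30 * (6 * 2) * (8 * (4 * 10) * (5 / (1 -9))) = -72000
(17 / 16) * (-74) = -629 / 8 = -78.62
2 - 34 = -32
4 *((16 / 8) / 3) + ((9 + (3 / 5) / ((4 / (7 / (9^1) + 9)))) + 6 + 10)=437 / 15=29.13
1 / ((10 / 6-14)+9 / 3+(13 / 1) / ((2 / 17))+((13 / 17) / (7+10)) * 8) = 1734 / 176047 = 0.01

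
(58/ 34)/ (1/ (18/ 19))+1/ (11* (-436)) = 2503189/ 1549108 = 1.62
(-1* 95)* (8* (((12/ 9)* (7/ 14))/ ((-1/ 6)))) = 3040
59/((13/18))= 1062/13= 81.69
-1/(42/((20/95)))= -2/399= -0.01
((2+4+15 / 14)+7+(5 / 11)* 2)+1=2461 / 154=15.98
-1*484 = -484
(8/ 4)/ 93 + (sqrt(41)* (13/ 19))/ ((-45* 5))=2/ 93- 13* sqrt(41)/ 4275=0.00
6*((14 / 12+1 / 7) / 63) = 55 / 441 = 0.12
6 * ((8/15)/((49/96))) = 1536/245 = 6.27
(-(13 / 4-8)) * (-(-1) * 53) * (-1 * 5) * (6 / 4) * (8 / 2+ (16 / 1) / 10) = -10573.50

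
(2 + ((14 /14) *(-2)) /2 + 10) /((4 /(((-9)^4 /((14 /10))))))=360855 /28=12887.68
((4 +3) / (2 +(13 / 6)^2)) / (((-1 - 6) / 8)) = -288 / 241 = -1.20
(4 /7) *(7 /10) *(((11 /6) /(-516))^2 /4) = 121 /95852160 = 0.00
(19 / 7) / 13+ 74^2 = 498335 / 91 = 5476.21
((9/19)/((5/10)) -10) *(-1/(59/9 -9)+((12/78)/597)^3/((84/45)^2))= -3.70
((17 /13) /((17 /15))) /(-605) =-3 /1573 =-0.00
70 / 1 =70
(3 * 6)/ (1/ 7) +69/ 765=32153/ 255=126.09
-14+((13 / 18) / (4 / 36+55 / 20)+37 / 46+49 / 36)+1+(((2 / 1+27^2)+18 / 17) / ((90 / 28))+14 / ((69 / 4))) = 105345041 / 483276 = 217.98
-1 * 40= -40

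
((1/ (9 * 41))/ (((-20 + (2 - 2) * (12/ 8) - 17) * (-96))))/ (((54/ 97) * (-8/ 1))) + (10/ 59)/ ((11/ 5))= 28310797847/ 367474973184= 0.08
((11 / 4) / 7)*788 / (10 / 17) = 36839 / 70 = 526.27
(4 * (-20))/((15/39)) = -208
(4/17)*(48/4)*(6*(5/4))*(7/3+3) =1920/17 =112.94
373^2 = 139129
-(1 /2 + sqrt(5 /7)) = -sqrt(35) /7-1 /2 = -1.35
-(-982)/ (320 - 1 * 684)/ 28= -491/ 5096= -0.10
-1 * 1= -1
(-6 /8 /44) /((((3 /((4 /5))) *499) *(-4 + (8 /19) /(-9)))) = 0.00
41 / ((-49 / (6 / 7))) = -246 / 343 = -0.72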